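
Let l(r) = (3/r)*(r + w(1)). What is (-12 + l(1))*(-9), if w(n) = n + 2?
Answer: 0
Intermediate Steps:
w(n) = 2 + n
l(r) = 3*(3 + r)/r (l(r) = (3/r)*(r + (2 + 1)) = (3/r)*(r + 3) = (3/r)*(3 + r) = 3*(3 + r)/r)
(-12 + l(1))*(-9) = (-12 + (3 + 9/1))*(-9) = (-12 + (3 + 9*1))*(-9) = (-12 + (3 + 9))*(-9) = (-12 + 12)*(-9) = 0*(-9) = 0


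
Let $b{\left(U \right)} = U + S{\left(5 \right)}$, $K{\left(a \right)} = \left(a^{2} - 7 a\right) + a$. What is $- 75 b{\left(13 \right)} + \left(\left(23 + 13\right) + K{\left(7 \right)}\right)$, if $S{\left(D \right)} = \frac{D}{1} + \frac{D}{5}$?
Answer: $-1382$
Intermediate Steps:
$S{\left(D \right)} = \frac{6 D}{5}$ ($S{\left(D \right)} = D 1 + D \frac{1}{5} = D + \frac{D}{5} = \frac{6 D}{5}$)
$K{\left(a \right)} = a^{2} - 6 a$
$b{\left(U \right)} = 6 + U$ ($b{\left(U \right)} = U + \frac{6}{5} \cdot 5 = U + 6 = 6 + U$)
$- 75 b{\left(13 \right)} + \left(\left(23 + 13\right) + K{\left(7 \right)}\right) = - 75 \left(6 + 13\right) + \left(\left(23 + 13\right) + 7 \left(-6 + 7\right)\right) = \left(-75\right) 19 + \left(36 + 7 \cdot 1\right) = -1425 + \left(36 + 7\right) = -1425 + 43 = -1382$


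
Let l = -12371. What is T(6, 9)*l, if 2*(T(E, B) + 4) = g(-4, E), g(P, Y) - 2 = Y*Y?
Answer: -185565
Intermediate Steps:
g(P, Y) = 2 + Y**2 (g(P, Y) = 2 + Y*Y = 2 + Y**2)
T(E, B) = -3 + E**2/2 (T(E, B) = -4 + (2 + E**2)/2 = -4 + (1 + E**2/2) = -3 + E**2/2)
T(6, 9)*l = (-3 + (1/2)*6**2)*(-12371) = (-3 + (1/2)*36)*(-12371) = (-3 + 18)*(-12371) = 15*(-12371) = -185565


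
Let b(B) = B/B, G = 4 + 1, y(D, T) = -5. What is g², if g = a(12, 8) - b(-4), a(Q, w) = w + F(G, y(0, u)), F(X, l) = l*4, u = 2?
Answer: 169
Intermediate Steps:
G = 5
F(X, l) = 4*l
b(B) = 1
a(Q, w) = -20 + w (a(Q, w) = w + 4*(-5) = w - 20 = -20 + w)
g = -13 (g = (-20 + 8) - 1*1 = -12 - 1 = -13)
g² = (-13)² = 169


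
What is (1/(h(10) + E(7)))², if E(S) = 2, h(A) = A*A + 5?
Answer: 1/11449 ≈ 8.7344e-5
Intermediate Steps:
h(A) = 5 + A² (h(A) = A² + 5 = 5 + A²)
(1/(h(10) + E(7)))² = (1/((5 + 10²) + 2))² = (1/((5 + 100) + 2))² = (1/(105 + 2))² = (1/107)² = 1/11449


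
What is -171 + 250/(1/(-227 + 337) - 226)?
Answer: -4278389/24859 ≈ -172.11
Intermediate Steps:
-171 + 250/(1/(-227 + 337) - 226) = -171 + 250/(1/110 - 226) = -171 + 250/(-24859/110) = -171 - 110/24859*250 = -171 - 27500/24859 = -4278389/24859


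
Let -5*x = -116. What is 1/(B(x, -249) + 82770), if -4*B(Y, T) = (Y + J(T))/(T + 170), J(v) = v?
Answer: 1580/130775471 ≈ 1.2082e-5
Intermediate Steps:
x = 116/5 (x = -⅕*(-116) = 116/5 ≈ 23.200)
B(Y, T) = -(T + Y)/(4*(170 + T)) (B(Y, T) = -(Y + T)/(4*(T + 170)) = -(T + Y)/(4*(170 + T)))
1/(B(x, -249) + 82770) = 1/((-1*(-249) - 1*116/5)/(4*(170 - 249)) + 82770) = 1/((¼)*(249 - 116/5)/(-79) + 82770) = 1/((¼)*(-1/79)*(1129/5) + 82770) = 1/(-1129/1580 + 82770) = 1/(130775471/1580) = 1580/130775471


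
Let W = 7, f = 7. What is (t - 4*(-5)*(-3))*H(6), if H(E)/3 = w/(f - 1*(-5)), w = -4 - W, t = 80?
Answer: -55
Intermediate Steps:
w = -11 (w = -4 - 1*7 = -4 - 7 = -11)
H(E) = -11/4 (H(E) = 3*(-11/(7 - 1*(-5))) = 3*(-11/(7 + 5)) = 3*(-11/12) = -11/4)
(t - 4*(-5)*(-3))*H(6) = (80 - 4*(-5)*(-3))*(-11/4) = (80 + 20*(-3))*(-11/4) = (80 - 60)*(-11/4) = 20*(-11/4) = -55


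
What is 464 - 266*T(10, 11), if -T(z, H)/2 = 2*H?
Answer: 12168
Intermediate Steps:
T(z, H) = -4*H
464 - 266*T(10, 11) = 464 - (-1064)*11 = 464 - 266*(-44) = 464 + 11704 = 12168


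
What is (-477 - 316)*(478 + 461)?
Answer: -744627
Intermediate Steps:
(-477 - 316)*(478 + 461) = -793*939 = -744627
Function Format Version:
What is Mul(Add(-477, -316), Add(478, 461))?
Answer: -744627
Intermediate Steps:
Mul(Add(-477, -316), Add(478, 461)) = Mul(-793, 939) = -744627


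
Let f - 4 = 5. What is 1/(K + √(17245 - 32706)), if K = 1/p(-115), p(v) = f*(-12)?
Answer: -108/180337105 - 11664*I*√15461/180337105 ≈ -5.9888e-7 - 0.0080423*I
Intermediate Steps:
f = 9 (f = 4 + 5 = 9)
p(v) = -108 (p(v) = 9*(-12) = -108)
K = -1/108 (K = 1/(-108) = -1/108 ≈ -0.0092593)
1/(K + √(17245 - 32706)) = 1/(-1/108 + √(17245 - 32706)) = 1/(-1/108 + √(-15461)) = 1/(-1/108 + I*√15461)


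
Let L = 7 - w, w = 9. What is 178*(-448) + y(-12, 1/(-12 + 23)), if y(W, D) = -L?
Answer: -79742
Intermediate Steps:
L = -2 (L = 7 - 1*9 = 7 - 9 = -2)
y(W, D) = 2 (y(W, D) = -1*(-2) = 2)
178*(-448) + y(-12, 1/(-12 + 23)) = 178*(-448) + 2 = -79744 + 2 = -79742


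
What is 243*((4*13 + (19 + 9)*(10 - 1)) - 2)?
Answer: 73386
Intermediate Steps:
243*((4*13 + (19 + 9)*(10 - 1)) - 2) = 243*((52 + 28*9) - 2) = 243*((52 + 252) - 2) = 243*(304 - 2) = 243*302 = 73386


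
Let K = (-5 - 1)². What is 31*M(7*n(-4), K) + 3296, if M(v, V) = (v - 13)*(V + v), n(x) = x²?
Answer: 457508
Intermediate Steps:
K = 36 (K = (-6)² = 36)
M(v, V) = (-13 + v)*(V + v)
31*M(7*n(-4), K) + 3296 = 31*((7*(-4)²)² - 13*36 - 91*(-4)² + 36*(7*(-4)²)) + 3296 = 31*((7*16)² - 468 - 91*16 + 36*(7*16)) + 3296 = 31*(112² - 468 - 13*112 + 36*112) + 3296 = 31*(12544 - 468 - 1456 + 4032) + 3296 = 31*14652 + 3296 = 454212 + 3296 = 457508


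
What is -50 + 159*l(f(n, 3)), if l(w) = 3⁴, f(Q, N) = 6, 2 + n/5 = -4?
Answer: 12829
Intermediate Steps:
n = -30 (n = -10 + 5*(-4) = -10 - 20 = -30)
l(w) = 81
-50 + 159*l(f(n, 3)) = -50 + 159*81 = -50 + 12879 = 12829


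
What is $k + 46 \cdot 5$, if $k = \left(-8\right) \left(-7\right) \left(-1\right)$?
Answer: $174$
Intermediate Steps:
$k = -56$ ($k = 56 \left(-1\right) = -56$)
$k + 46 \cdot 5 = -56 + 46 \cdot 5 = -56 + 230 = 174$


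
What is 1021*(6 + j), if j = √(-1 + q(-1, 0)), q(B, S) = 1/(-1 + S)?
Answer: 6126 + 1021*I*√2 ≈ 6126.0 + 1443.9*I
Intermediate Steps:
j = I*√2 (j = √(-1 + 1/(-1 + 0)) = √(-1 + 1/(-1)) = √(-1 - 1) = √(-2) = I*√2 ≈ 1.4142*I)
1021*(6 + j) = 1021*(6 + I*√2) = 6126 + 1021*I*√2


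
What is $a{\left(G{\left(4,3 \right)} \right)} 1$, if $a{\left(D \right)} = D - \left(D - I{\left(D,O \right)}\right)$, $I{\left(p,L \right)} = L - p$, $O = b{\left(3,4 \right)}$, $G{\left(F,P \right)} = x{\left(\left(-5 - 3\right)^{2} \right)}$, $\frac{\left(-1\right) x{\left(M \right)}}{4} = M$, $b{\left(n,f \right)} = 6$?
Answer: $262$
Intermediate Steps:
$x{\left(M \right)} = - 4 M$
$G{\left(F,P \right)} = -256$ ($G{\left(F,P \right)} = - 4 \left(-5 - 3\right)^{2} = - 4 \left(-8\right)^{2} = \left(-4\right) 64 = -256$)
$O = 6$
$a{\left(D \right)} = 6 - D$ ($a{\left(D \right)} = D - \left(-6 + 2 D\right) = 6 - D$)
$a{\left(G{\left(4,3 \right)} \right)} 1 = \left(6 - -256\right) 1 = \left(6 + 256\right) 1 = 262 \cdot 1 = 262$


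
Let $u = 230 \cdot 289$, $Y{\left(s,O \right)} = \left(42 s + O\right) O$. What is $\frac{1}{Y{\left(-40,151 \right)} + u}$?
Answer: $- \frac{1}{164409} \approx -6.0824 \cdot 10^{-6}$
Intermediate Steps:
$Y{\left(s,O \right)} = O \left(O + 42 s\right)$ ($Y{\left(s,O \right)} = \left(O + 42 s\right) O = O \left(O + 42 s\right)$)
$u = 66470$
$\frac{1}{Y{\left(-40,151 \right)} + u} = \frac{1}{151 \left(151 + 42 \left(-40\right)\right) + 66470} = \frac{1}{151 \left(151 - 1680\right) + 66470} = \frac{1}{151 \left(-1529\right) + 66470} = \frac{1}{-230879 + 66470} = \frac{1}{-164409} = - \frac{1}{164409}$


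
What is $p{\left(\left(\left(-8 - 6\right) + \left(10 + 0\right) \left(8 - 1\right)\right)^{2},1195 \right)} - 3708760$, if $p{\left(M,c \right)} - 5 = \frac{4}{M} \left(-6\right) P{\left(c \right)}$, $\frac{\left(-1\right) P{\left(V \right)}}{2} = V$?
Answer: $- \frac{726912395}{196} \approx -3.7087 \cdot 10^{6}$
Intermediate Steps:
$P{\left(V \right)} = - 2 V$
$p{\left(M,c \right)} = 5 + \frac{48 c}{M}$ ($p{\left(M,c \right)} = 5 + \frac{4}{M} \left(-6\right) \left(- 2 c\right) = 5 + - \frac{24}{M} \left(- 2 c\right) = 5 + \frac{48 c}{M}$)
$p{\left(\left(\left(-8 - 6\right) + \left(10 + 0\right) \left(8 - 1\right)\right)^{2},1195 \right)} - 3708760 = \left(5 + 48 \cdot 1195 \frac{1}{\left(\left(-8 - 6\right) + \left(10 + 0\right) \left(8 - 1\right)\right)^{2}}\right) - 3708760 = \left(5 + 48 \cdot 1195 \frac{1}{\left(\left(-8 - 6\right) + 10 \cdot 7\right)^{2}}\right) - 3708760 = \left(5 + 48 \cdot 1195 \frac{1}{\left(-14 + 70\right)^{2}}\right) - 3708760 = \left(5 + 48 \cdot 1195 \frac{1}{56^{2}}\right) - 3708760 = \left(5 + 48 \cdot 1195 \cdot \frac{1}{3136}\right) - 3708760 = \left(5 + \frac{3585}{196}\right) - 3708760 = \frac{4565}{196} - 3708760 = - \frac{726912395}{196}$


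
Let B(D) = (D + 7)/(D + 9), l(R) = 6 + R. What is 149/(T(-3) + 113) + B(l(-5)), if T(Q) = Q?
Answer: 237/110 ≈ 2.1545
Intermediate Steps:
B(D) = (7 + D)/(9 + D)
149/(T(-3) + 113) + B(l(-5)) = 149/(-3 + 113) + (7 + (6 - 5))/(9 + (6 - 5)) = 149/110 + (7 + 1)/(9 + 1) = 149*(1/110) + 8/10 = 149/110 + (⅒)*8 = 149/110 + ⅘ = 237/110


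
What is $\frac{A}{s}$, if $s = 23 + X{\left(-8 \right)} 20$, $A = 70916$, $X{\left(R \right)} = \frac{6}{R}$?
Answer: $\frac{17729}{2} \approx 8864.5$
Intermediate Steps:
$s = 8$ ($s = 23 + \frac{6}{-8} \cdot 20 = 23 + 6 \left(- \frac{1}{8}\right) 20 = 23 - 15 = 8$)
$\frac{A}{s} = \frac{70916}{8} = 70916 \cdot \frac{1}{8} = \frac{17729}{2}$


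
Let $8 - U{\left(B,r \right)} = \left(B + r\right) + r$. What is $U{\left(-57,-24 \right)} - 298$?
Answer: $-185$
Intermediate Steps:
$U{\left(B,r \right)} = 8 - B - 2 r$ ($U{\left(B,r \right)} = 8 - \left(\left(B + r\right) + r\right) = 8 - \left(B + 2 r\right) = 8 - B - 2 r$)
$U{\left(-57,-24 \right)} - 298 = \left(8 - -57 - -48\right) - 298 = \left(8 + 57 + 48\right) - 298 = 113 - 298 = -185$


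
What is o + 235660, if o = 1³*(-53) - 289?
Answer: 235318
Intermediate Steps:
o = -342 (o = 1*(-53) - 289 = -53 - 289 = -342)
o + 235660 = -342 + 235660 = 235318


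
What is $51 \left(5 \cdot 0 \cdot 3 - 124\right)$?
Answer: $-6324$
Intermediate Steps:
$51 \left(5 \cdot 0 \cdot 3 - 124\right) = 51 \left(0 \cdot 3 - 124\right) = 51 \left(0 - 124\right) = 51 \left(-124\right) = -6324$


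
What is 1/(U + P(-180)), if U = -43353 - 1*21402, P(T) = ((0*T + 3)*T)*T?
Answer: 1/32445 ≈ 3.0821e-5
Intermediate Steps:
P(T) = 3*T² (P(T) = ((0 + 3)*T)*T = (3*T)*T = 3*T²)
U = -64755 (U = -43353 - 21402 = -64755)
1/(U + P(-180)) = 1/(-64755 + 3*(-180)²) = 1/(-64755 + 3*32400) = 1/(-64755 + 97200) = 1/32445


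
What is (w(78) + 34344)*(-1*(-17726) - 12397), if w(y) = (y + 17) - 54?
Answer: 183237665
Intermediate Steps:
w(y) = -37 + y (w(y) = (17 + y) - 54 = -37 + y)
(w(78) + 34344)*(-1*(-17726) - 12397) = ((-37 + 78) + 34344)*(-1*(-17726) - 12397) = (41 + 34344)*(17726 - 12397) = 34385*5329 = 183237665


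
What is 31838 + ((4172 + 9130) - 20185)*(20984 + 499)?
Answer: -147835651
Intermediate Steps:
31838 + ((4172 + 9130) - 20185)*(20984 + 499) = 31838 + (13302 - 20185)*21483 = 31838 - 6883*21483 = 31838 - 147867489 = -147835651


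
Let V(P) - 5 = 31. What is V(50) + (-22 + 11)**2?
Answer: 157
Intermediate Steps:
V(P) = 36 (V(P) = 5 + 31 = 36)
V(50) + (-22 + 11)**2 = 36 + (-22 + 11)**2 = 36 + (-11)**2 = 36 + 121 = 157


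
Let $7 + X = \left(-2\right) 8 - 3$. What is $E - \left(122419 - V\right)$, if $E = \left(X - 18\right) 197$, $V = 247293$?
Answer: $116206$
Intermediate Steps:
$X = -26$ ($X = -7 - 19 = -26$)
$E = -8668$ ($E = \left(-26 - 18\right) 197 = \left(-44\right) 197 = -8668$)
$E - \left(122419 - V\right) = -8668 - \left(122419 - 247293\right) = -8668 - -124874 = -8668 + 124874 = 116206$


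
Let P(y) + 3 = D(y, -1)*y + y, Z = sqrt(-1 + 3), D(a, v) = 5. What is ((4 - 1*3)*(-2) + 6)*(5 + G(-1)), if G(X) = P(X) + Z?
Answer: -16 + 4*sqrt(2) ≈ -10.343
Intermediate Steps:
Z = sqrt(2) ≈ 1.4142
P(y) = -3 + 6*y (P(y) = -3 + (5*y + y) = -3 + 6*y)
G(X) = -3 + sqrt(2) + 6*X (G(X) = (-3 + 6*X) + sqrt(2) = -3 + sqrt(2) + 6*X)
((4 - 1*3)*(-2) + 6)*(5 + G(-1)) = ((4 - 1*3)*(-2) + 6)*(5 + (-3 + sqrt(2) + 6*(-1))) = ((4 - 3)*(-2) + 6)*(5 + (-3 + sqrt(2) - 6)) = (1*(-2) + 6)*(5 + (-9 + sqrt(2))) = (-2 + 6)*(-4 + sqrt(2)) = 4*(-4 + sqrt(2)) = -16 + 4*sqrt(2)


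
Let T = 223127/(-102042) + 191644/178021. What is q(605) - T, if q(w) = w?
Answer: 11010364978229/18165618882 ≈ 606.11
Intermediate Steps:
T = -20165554619/18165618882 (T = 223127*(-1/102042) + 191644*(1/178021) = -223127/102042 + 191644/178021 = -20165554619/18165618882 ≈ -1.1101)
q(605) - T = 605 - 1*(-20165554619/18165618882) = 605 + 20165554619/18165618882 = 11010364978229/18165618882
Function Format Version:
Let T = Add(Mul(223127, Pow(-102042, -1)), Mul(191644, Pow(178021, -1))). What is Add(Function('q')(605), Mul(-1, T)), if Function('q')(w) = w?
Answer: Rational(11010364978229, 18165618882) ≈ 606.11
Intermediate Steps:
T = Rational(-20165554619, 18165618882) (T = Add(Mul(223127, Rational(-1, 102042)), Mul(191644, Rational(1, 178021))) = Add(Rational(-223127, 102042), Rational(191644, 178021)) = Rational(-20165554619, 18165618882) ≈ -1.1101)
Add(Function('q')(605), Mul(-1, T)) = Add(605, Mul(-1, Rational(-20165554619, 18165618882))) = Add(605, Rational(20165554619, 18165618882)) = Rational(11010364978229, 18165618882)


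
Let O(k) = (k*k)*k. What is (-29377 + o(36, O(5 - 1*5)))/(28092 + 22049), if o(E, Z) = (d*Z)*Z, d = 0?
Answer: -1013/1729 ≈ -0.58589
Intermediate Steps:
O(k) = k³ (O(k) = k²*k = k³)
o(E, Z) = 0 (o(E, Z) = (0*Z)*Z = 0*Z = 0)
(-29377 + o(36, O(5 - 1*5)))/(28092 + 22049) = (-29377 + 0)/(28092 + 22049) = -29377/50141 = -29377*1/50141 = -1013/1729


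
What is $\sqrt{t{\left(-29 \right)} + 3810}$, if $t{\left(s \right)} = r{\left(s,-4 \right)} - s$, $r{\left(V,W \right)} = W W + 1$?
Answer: $4 \sqrt{241} \approx 62.097$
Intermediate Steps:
$r{\left(V,W \right)} = 1 + W^{2}$ ($r{\left(V,W \right)} = W^{2} + 1 = 1 + W^{2}$)
$t{\left(s \right)} = 17 - s$ ($t{\left(s \right)} = \left(1 + \left(-4\right)^{2}\right) - s = \left(1 + 16\right) - s = 17 - s$)
$\sqrt{t{\left(-29 \right)} + 3810} = \sqrt{\left(17 - -29\right) + 3810} = \sqrt{\left(17 + 29\right) + 3810} = \sqrt{46 + 3810} = \sqrt{3856} = 4 \sqrt{241}$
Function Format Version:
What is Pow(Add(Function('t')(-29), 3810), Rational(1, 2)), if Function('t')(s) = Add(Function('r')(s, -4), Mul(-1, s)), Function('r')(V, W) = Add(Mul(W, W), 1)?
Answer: Mul(4, Pow(241, Rational(1, 2))) ≈ 62.097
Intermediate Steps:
Function('r')(V, W) = Add(1, Pow(W, 2)) (Function('r')(V, W) = Add(Pow(W, 2), 1) = Add(1, Pow(W, 2)))
Function('t')(s) = Add(17, Mul(-1, s)) (Function('t')(s) = Add(Add(1, Pow(-4, 2)), Mul(-1, s)) = Add(Add(1, 16), Mul(-1, s)) = Add(17, Mul(-1, s)))
Pow(Add(Function('t')(-29), 3810), Rational(1, 2)) = Pow(Add(Add(17, Mul(-1, -29)), 3810), Rational(1, 2)) = Pow(Add(Add(17, 29), 3810), Rational(1, 2)) = Pow(Add(46, 3810), Rational(1, 2)) = Pow(3856, Rational(1, 2)) = Mul(4, Pow(241, Rational(1, 2)))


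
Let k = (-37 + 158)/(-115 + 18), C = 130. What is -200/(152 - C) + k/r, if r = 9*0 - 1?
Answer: -8369/1067 ≈ -7.8435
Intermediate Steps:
r = -1 (r = 0 - 1 = -1)
k = -121/97 (k = 121/(-97) = 121*(-1/97) = -121/97 ≈ -1.2474)
-200/(152 - C) + k/r = -200/(152 - 1*130) - 121/97/(-1) = -200/(152 - 130) - 121/97*(-1) = -200/22 + 121/97 = -200*1/22 + 121/97 = -100/11 + 121/97 = -8369/1067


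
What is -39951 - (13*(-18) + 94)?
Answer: -39811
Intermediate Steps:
-39951 - (13*(-18) + 94) = -39951 - (-234 + 94) = -39951 - 1*(-140) = -39951 + 140 = -39811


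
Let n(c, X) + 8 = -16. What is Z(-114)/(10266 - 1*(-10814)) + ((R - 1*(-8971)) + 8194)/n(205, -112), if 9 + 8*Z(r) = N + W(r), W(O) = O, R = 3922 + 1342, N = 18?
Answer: -94560727/101184 ≈ -934.54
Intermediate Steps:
n(c, X) = -24 (n(c, X) = -8 - 16 = -24)
R = 5264
Z(r) = 9/8 + r/8 (Z(r) = -9/8 + (18 + r)/8 = -9/8 + (9/4 + r/8) = 9/8 + r/8)
Z(-114)/(10266 - 1*(-10814)) + ((R - 1*(-8971)) + 8194)/n(205, -112) = (9/8 + (⅛)*(-114))/(10266 - 1*(-10814)) + ((5264 - 1*(-8971)) + 8194)/(-24) = (9/8 - 57/4)/(10266 + 10814) + ((5264 + 8971) + 8194)*(-1/24) = -105/8/21080 + (14235 + 8194)*(-1/24) = -105/8*1/21080 + 22429*(-1/24) = -21/33728 - 22429/24 = -94560727/101184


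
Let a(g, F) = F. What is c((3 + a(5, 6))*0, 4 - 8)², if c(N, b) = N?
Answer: 0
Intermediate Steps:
c((3 + a(5, 6))*0, 4 - 8)² = ((3 + 6)*0)² = (9*0)² = 0² = 0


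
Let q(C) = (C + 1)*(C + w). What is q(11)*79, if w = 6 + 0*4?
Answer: 16116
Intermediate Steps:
w = 6 (w = 6 + 0 = 6)
q(C) = (1 + C)*(6 + C) (q(C) = (C + 1)*(C + 6) = (1 + C)*(6 + C))
q(11)*79 = (6 + 11² + 7*11)*79 = (6 + 121 + 77)*79 = 204*79 = 16116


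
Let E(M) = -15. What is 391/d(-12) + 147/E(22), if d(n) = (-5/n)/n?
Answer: -56353/5 ≈ -11271.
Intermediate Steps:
d(n) = -5/n²
391/d(-12) + 147/E(22) = 391/((-5/(-12)²)) + 147/(-15) = 391/((-5*1/144)) + 147*(-1/15) = 391/(-5/144) - 49/5 = 391*(-144/5) - 49/5 = -56304/5 - 49/5 = -56353/5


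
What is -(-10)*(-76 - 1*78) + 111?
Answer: -1429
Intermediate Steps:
-(-10)*(-76 - 1*78) + 111 = -(-10)*(-76 - 78) + 111 = -(-10)*(-154) + 111 = -10*154 + 111 = -1540 + 111 = -1429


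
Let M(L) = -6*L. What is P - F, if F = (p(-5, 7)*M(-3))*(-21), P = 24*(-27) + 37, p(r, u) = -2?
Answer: -1367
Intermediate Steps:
P = -611 (P = -648 + 37 = -611)
F = 756 (F = -(-12)*(-3)*(-21) = -2*18*(-21) = -36*(-21) = 756)
P - F = -611 - 1*756 = -611 - 756 = -1367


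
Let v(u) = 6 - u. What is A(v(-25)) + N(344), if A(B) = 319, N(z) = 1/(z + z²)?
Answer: 37858921/118680 ≈ 319.00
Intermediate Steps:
A(v(-25)) + N(344) = 319 + 1/(344*(1 + 344)) = 319 + (1/344)/345 = 319 + (1/344)*(1/345) = 319 + 1/118680 = 37858921/118680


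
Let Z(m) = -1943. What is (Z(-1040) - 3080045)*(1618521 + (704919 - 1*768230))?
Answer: -4793138557480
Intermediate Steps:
(Z(-1040) - 3080045)*(1618521 + (704919 - 1*768230)) = (-1943 - 3080045)*(1618521 + (704919 - 1*768230)) = -3081988*(1618521 + (704919 - 768230)) = -3081988*(1618521 - 63311) = -3081988*1555210 = -4793138557480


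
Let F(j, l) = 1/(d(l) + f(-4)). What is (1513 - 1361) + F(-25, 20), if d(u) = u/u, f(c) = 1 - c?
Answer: 913/6 ≈ 152.17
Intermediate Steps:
d(u) = 1
F(j, l) = ⅙ (F(j, l) = 1/(1 + (1 - 1*(-4))) = 1/(1 + (1 + 4)) = 1/(1 + 5) = 1/6 = ⅙)
(1513 - 1361) + F(-25, 20) = (1513 - 1361) + ⅙ = 152 + ⅙ = 913/6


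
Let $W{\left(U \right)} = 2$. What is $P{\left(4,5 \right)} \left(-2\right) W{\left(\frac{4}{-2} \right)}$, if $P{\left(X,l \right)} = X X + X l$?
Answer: $-144$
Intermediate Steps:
$P{\left(X,l \right)} = X^{2} + X l$
$P{\left(4,5 \right)} \left(-2\right) W{\left(\frac{4}{-2} \right)} = 4 \left(4 + 5\right) \left(-2\right) 2 = 4 \cdot 9 \left(-2\right) 2 = 36 \left(-2\right) 2 = \left(-72\right) 2 = -144$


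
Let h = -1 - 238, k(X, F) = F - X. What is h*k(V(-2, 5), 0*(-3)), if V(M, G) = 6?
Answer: 1434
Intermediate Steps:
h = -239
h*k(V(-2, 5), 0*(-3)) = -239*(0*(-3) - 1*6) = -239*(0 - 6) = -239*(-6) = 1434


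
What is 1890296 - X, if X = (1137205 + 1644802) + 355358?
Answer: -1247069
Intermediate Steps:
X = 3137365 (X = 2782007 + 355358 = 3137365)
1890296 - X = 1890296 - 1*3137365 = 1890296 - 3137365 = -1247069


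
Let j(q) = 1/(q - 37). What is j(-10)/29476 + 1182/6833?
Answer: 1637502871/9466246876 ≈ 0.17298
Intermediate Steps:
j(q) = 1/(-37 + q)
j(-10)/29476 + 1182/6833 = 1/(-37 - 10*29476) + 1182/6833 = (1/29476)/(-47) + 1182*(1/6833) = -1/47*1/29476 + 1182/6833 = -1/1385372 + 1182/6833 = 1637502871/9466246876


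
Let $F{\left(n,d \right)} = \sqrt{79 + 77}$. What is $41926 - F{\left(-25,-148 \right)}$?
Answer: $41926 - 2 \sqrt{39} \approx 41914.0$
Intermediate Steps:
$F{\left(n,d \right)} = 2 \sqrt{39}$ ($F{\left(n,d \right)} = \sqrt{156} = 2 \sqrt{39}$)
$41926 - F{\left(-25,-148 \right)} = 41926 - 2 \sqrt{39}$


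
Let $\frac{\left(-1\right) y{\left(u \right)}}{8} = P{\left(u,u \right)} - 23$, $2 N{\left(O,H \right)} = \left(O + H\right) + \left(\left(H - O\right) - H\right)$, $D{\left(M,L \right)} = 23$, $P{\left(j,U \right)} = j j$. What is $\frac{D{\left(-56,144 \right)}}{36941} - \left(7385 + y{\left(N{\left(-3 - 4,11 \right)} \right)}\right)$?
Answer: $- \frac{270666684}{36941} \approx -7327.0$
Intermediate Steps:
$P{\left(j,U \right)} = j^{2}$
$N{\left(O,H \right)} = \frac{H}{2}$ ($N{\left(O,H \right)} = \frac{\left(O + H\right) + \left(\left(H - O\right) - H\right)}{2} = \frac{\left(H + O\right) - O}{2} = \frac{H}{2}$)
$y{\left(u \right)} = 184 - 8 u^{2}$ ($y{\left(u \right)} = - 8 \left(u^{2} - 23\right) = - 8 \left(-23 + u^{2}\right) = 184 - 8 u^{2}$)
$\frac{D{\left(-56,144 \right)}}{36941} - \left(7385 + y{\left(N{\left(-3 - 4,11 \right)} \right)}\right) = \frac{23}{36941} - \left(7569 - 242\right) = \frac{23}{36941} - 7327 = - \frac{270666684}{36941}$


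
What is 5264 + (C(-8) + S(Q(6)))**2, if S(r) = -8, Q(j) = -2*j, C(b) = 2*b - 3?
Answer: 5993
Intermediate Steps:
C(b) = -3 + 2*b
5264 + (C(-8) + S(Q(6)))**2 = 5264 + ((-3 + 2*(-8)) - 8)**2 = 5264 + ((-3 - 16) - 8)**2 = 5264 + (-19 - 8)**2 = 5264 + (-27)**2 = 5264 + 729 = 5993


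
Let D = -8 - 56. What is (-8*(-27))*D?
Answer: -13824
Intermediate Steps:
D = -64
(-8*(-27))*D = -8*(-27)*(-64) = 216*(-64) = -13824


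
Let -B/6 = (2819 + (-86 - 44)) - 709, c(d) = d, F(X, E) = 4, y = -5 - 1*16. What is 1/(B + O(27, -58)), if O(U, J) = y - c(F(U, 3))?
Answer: -1/11905 ≈ -8.3998e-5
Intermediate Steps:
y = -21 (y = -5 - 16 = -21)
B = -11880 (B = -6*((2819 + (-86 - 44)) - 709) = -6*((2819 - 130) - 709) = -6*(2689 - 709) = -6*1980 = -11880)
O(U, J) = -25 (O(U, J) = -21 - 1*4 = -21 - 4 = -25)
1/(B + O(27, -58)) = 1/(-11880 - 25) = 1/(-11905) = -1/11905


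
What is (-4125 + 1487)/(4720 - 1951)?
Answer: -2638/2769 ≈ -0.95269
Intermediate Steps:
(-4125 + 1487)/(4720 - 1951) = -2638/2769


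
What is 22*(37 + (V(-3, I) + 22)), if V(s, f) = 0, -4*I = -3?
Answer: 1298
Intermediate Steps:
I = ¾ (I = -¼*(-3) = ¾ ≈ 0.75000)
22*(37 + (V(-3, I) + 22)) = 22*(37 + (0 + 22)) = 22*(37 + 22) = 22*59 = 1298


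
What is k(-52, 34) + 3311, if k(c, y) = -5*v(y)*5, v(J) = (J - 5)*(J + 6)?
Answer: -25689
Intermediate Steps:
v(J) = (-5 + J)*(6 + J)
k(c, y) = 750 - 25*y - 25*y² (k(c, y) = -5*(-30 + y + y²)*5 = (150 - 5*y - 5*y²)*5 = 750 - 25*y - 25*y²)
k(-52, 34) + 3311 = (750 - 25*34 - 25*34²) + 3311 = (750 - 850 - 25*1156) + 3311 = (750 - 850 - 28900) + 3311 = -29000 + 3311 = -25689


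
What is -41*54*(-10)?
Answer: 22140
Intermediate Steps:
-41*54*(-10) = -2214*(-10) = 22140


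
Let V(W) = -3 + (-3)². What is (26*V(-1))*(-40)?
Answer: -6240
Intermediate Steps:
V(W) = 6 (V(W) = -3 + 9 = 6)
(26*V(-1))*(-40) = (26*6)*(-40) = 156*(-40) = -6240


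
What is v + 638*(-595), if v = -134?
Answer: -379744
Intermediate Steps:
v + 638*(-595) = -134 + 638*(-595) = -134 - 379610 = -379744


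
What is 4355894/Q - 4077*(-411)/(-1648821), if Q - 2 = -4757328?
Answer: -2525614756816/1307329835441 ≈ -1.9319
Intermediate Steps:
Q = -4757326 (Q = 2 - 4757328 = -4757326)
4355894/Q - 4077*(-411)/(-1648821) = 4355894/(-4757326) - 4077*(-411)/(-1648821) = 4355894*(-1/4757326) + 1675647*(-1/1648821) = -2177947/2378663 - 558549/549607 = -2525614756816/1307329835441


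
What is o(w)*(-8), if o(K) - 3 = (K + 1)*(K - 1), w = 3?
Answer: -88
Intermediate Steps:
o(K) = 3 + (1 + K)*(-1 + K) (o(K) = 3 + (K + 1)*(K - 1) = 3 + (1 + K)*(-1 + K))
o(w)*(-8) = (2 + 3²)*(-8) = (2 + 9)*(-8) = 11*(-8) = -88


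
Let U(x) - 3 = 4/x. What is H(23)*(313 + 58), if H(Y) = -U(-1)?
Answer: 371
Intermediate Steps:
U(x) = 3 + 4/x
H(Y) = 1 (H(Y) = -(3 + 4/(-1)) = -(3 + 4*(-1)) = -(3 - 4) = -1*(-1) = 1)
H(23)*(313 + 58) = 1*(313 + 58) = 1*371 = 371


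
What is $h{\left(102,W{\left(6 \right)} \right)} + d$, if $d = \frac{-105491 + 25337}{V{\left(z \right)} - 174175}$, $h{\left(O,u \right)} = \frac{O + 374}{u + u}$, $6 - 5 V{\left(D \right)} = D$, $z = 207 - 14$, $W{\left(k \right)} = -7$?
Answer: $- \frac{4869223}{145177} \approx -33.54$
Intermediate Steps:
$z = 193$
$V{\left(D \right)} = \frac{6}{5} - \frac{D}{5}$
$h{\left(O,u \right)} = \frac{374 + O}{2 u}$
$d = \frac{66795}{145177}$ ($d = \frac{-105491 + 25337}{\left(\frac{6}{5} - \frac{193}{5}\right) - 174175} = - \frac{80154}{\left(\frac{6}{5} - \frac{193}{5}\right) - 174175} = - \frac{80154}{- \frac{187}{5} - 174175} = - \frac{80154}{- \frac{871062}{5}} = \left(-80154\right) \left(- \frac{5}{871062}\right) = \frac{66795}{145177} \approx 0.46009$)
$h{\left(102,W{\left(6 \right)} \right)} + d = \frac{374 + 102}{2 \left(-7\right)} + \frac{66795}{145177} = \frac{1}{2} \left(- \frac{1}{7}\right) 476 + \frac{66795}{145177} = -34 + \frac{66795}{145177} = - \frac{4869223}{145177}$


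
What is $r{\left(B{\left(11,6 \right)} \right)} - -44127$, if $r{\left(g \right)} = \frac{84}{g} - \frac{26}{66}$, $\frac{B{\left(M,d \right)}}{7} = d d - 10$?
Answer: $\frac{18930512}{429} \approx 44127.0$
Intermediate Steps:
$B{\left(M,d \right)} = -70 + 7 d^{2}$ ($B{\left(M,d \right)} = 7 \left(d d - 10\right) = 7 \left(d^{2} - 10\right) = 7 \left(-10 + d^{2}\right) = -70 + 7 d^{2}$)
$r{\left(g \right)} = - \frac{13}{33} + \frac{84}{g}$ ($r{\left(g \right)} = \frac{84}{g} - \frac{13}{33} = - \frac{13}{33} + \frac{84}{g}$)
$r{\left(B{\left(11,6 \right)} \right)} - -44127 = \left(- \frac{13}{33} + \frac{84}{-70 + 7 \cdot 6^{2}}\right) - -44127 = \left(- \frac{13}{33} + \frac{84}{-70 + 7 \cdot 36}\right) + 44127 = \left(- \frac{13}{33} + \frac{84}{-70 + 252}\right) + 44127 = \left(- \frac{13}{33} + \frac{84}{182}\right) + 44127 = \left(- \frac{13}{33} + 84 \cdot \frac{1}{182}\right) + 44127 = \left(- \frac{13}{33} + \frac{6}{13}\right) + 44127 = \frac{29}{429} + 44127 = \frac{18930512}{429}$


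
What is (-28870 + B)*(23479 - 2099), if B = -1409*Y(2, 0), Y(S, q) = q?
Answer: -617240600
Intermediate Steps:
B = 0 (B = -1409*0 = 0)
(-28870 + B)*(23479 - 2099) = (-28870 + 0)*(23479 - 2099) = -28870*21380 = -617240600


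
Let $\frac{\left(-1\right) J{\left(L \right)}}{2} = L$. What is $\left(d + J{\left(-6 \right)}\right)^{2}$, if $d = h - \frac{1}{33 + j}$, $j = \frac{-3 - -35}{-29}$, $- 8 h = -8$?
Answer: $\frac{143904016}{855625} \approx 168.19$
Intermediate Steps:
$h = 1$ ($h = \left(- \frac{1}{8}\right) \left(-8\right) = 1$)
$j = - \frac{32}{29}$ ($j = \left(-3 + 35\right) \left(- \frac{1}{29}\right) = 32 \left(- \frac{1}{29}\right) = - \frac{32}{29} \approx -1.1034$)
$J{\left(L \right)} = - 2 L$
$d = \frac{896}{925}$ ($d = 1 - \frac{1}{33 - \frac{32}{29}} = 1 - \frac{1}{\frac{925}{29}} = 1 - \frac{29}{925} = \frac{896}{925} \approx 0.96865$)
$\left(d + J{\left(-6 \right)}\right)^{2} = \left(\frac{896}{925} - -12\right)^{2} = \left(\frac{896}{925} + 12\right)^{2} = \left(\frac{11996}{925}\right)^{2} = \frac{143904016}{855625}$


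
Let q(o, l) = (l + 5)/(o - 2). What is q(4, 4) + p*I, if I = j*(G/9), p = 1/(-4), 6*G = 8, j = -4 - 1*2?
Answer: 85/18 ≈ 4.7222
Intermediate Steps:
j = -6 (j = -4 - 2 = -6)
G = 4/3 (G = (1/6)*8 = 4/3 ≈ 1.3333)
q(o, l) = (5 + l)/(-2 + o)
p = -1/4 ≈ -0.25000
I = -8/9 ≈ -0.88889
q(4, 4) + p*I = (5 + 4)/(-2 + 4) - 1/4*(-8/9) = 9/2 + 2/9 = 85/18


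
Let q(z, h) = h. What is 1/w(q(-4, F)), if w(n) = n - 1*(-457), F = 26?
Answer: 1/483 ≈ 0.0020704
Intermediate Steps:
w(n) = 457 + n (w(n) = n + 457 = 457 + n)
1/w(q(-4, F)) = 1/(457 + 26) = 1/483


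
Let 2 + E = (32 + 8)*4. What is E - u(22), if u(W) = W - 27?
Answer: 163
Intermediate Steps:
u(W) = -27 + W
E = 158 (E = -2 + (32 + 8)*4 = -2 + 40*4 = -2 + 160 = 158)
E - u(22) = 158 - (-27 + 22) = 158 - 1*(-5) = 158 + 5 = 163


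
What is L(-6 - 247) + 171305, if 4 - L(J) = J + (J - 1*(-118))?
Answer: 171697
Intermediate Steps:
L(J) = -114 - 2*J (L(J) = 4 - (J + (J - 1*(-118))) = 4 - (J + (J + 118)) = 4 - (J + (118 + J)) = 4 - (118 + 2*J) = 4 + (-118 - 2*J) = -114 - 2*J)
L(-6 - 247) + 171305 = (-114 - 2*(-6 - 247)) + 171305 = (-114 - 2*(-253)) + 171305 = (-114 + 506) + 171305 = 392 + 171305 = 171697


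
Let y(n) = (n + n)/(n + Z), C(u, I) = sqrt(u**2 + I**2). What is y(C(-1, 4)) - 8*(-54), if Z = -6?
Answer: 8174/19 - 12*sqrt(17)/19 ≈ 427.61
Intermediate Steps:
C(u, I) = sqrt(I**2 + u**2)
y(n) = 2*n/(-6 + n) (y(n) = (n + n)/(n - 6) = (2*n)/(-6 + n) = 2*n/(-6 + n))
y(C(-1, 4)) - 8*(-54) = 2*sqrt(4**2 + (-1)**2)/(-6 + sqrt(4**2 + (-1)**2)) - 8*(-54) = 2*sqrt(16 + 1)/(-6 + sqrt(16 + 1)) + 432 = 2*sqrt(17)/(-6 + sqrt(17)) + 432 = 432 + 2*sqrt(17)/(-6 + sqrt(17))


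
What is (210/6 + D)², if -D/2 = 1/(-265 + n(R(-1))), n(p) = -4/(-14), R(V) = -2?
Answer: 4207987161/3433609 ≈ 1225.5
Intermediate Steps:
n(p) = 2/7 (n(p) = -4*(-1/14) = 2/7)
D = 14/1853 (D = -2/(-265 + 2/7) = -2/(-1853/7) = -2*(-7/1853) = 14/1853 ≈ 0.0075553)
(210/6 + D)² = (210/6 + 14/1853)² = (210*(⅙) + 14/1853)² = (35 + 14/1853)² = (64869/1853)² = 4207987161/3433609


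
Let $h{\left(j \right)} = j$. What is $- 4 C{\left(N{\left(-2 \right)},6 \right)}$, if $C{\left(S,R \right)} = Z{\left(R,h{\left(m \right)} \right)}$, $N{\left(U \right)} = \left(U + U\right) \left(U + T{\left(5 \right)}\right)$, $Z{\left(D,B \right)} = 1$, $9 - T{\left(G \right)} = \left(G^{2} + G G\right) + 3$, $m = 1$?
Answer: $-4$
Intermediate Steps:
$T{\left(G \right)} = 6 - 2 G^{2}$ ($T{\left(G \right)} = 9 - \left(\left(G^{2} + G G\right) + 3\right) = 9 - \left(\left(G^{2} + G^{2}\right) + 3\right) = 9 - \left(2 G^{2} + 3\right) = 9 - \left(3 + 2 G^{2}\right) = 6 - 2 G^{2}$)
$N{\left(U \right)} = 2 U \left(-44 + U\right)$ ($N{\left(U \right)} = \left(U + U\right) \left(U + \left(6 - 2 \cdot 5^{2}\right)\right) = 2 U \left(U + \left(6 - 50\right)\right) = 2 U \left(U - 44\right) = 2 U \left(-44 + U\right)$)
$C{\left(S,R \right)} = 1$
$- 4 C{\left(N{\left(-2 \right)},6 \right)} = \left(-4\right) 1 = -4$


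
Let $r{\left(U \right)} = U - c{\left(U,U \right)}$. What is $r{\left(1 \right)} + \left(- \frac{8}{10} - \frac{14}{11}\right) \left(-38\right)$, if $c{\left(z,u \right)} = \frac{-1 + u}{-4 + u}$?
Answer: $\frac{4387}{55} \approx 79.764$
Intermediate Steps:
$c{\left(z,u \right)} = \frac{-1 + u}{-4 + u}$
$r{\left(U \right)} = U - \frac{-1 + U}{-4 + U}$
$r{\left(1 \right)} + \left(- \frac{8}{10} - \frac{14}{11}\right) \left(-38\right) = \frac{1 - 1 + 1 \left(-4 + 1\right)}{-4 + 1} + \left(- \frac{8}{10} - \frac{14}{11}\right) \left(-38\right) = \frac{1 - 1 + 1 \left(-3\right)}{-3} + \left(\left(-8\right) \frac{1}{10} - \frac{14}{11}\right) \left(-38\right) = - \frac{1 - 1 - 3}{3} + \left(- \frac{4}{5} - \frac{14}{11}\right) \left(-38\right) = \left(- \frac{1}{3}\right) \left(-3\right) - - \frac{4332}{55} = 1 + \frac{4332}{55} = \frac{4387}{55}$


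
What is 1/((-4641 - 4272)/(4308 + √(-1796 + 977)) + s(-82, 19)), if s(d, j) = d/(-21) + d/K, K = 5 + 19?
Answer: -23001235908/36362066315 - 20963376*I*√91/36362066315 ≈ -0.63256 - 0.0054996*I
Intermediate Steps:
K = 24
s(d, j) = -d/168 (s(d, j) = d/(-21) + d/24 = d*(-1/21) + d*(1/24) = -d/21 + d/24 = -d/168)
1/((-4641 - 4272)/(4308 + √(-1796 + 977)) + s(-82, 19)) = 1/((-4641 - 4272)/(4308 + √(-1796 + 977)) - 1/168*(-82)) = 1/(-8913/(4308 + √(-819)) + 41/84) = 1/(-8913/(4308 + 3*I*√91) + 41/84) = 1/(41/84 - 8913/(4308 + 3*I*√91))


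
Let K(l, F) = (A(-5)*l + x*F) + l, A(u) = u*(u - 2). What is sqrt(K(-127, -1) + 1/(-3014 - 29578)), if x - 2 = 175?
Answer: I*sqrt(315285656133)/8148 ≈ 68.913*I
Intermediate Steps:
A(u) = u*(-2 + u)
x = 177 (x = 2 + 175 = 177)
K(l, F) = 36*l + 177*F (K(l, F) = ((-5*(-2 - 5))*l + 177*F) + l = ((-5*(-7))*l + 177*F) + l = (35*l + 177*F) + l = 36*l + 177*F)
sqrt(K(-127, -1) + 1/(-3014 - 29578)) = sqrt((36*(-127) + 177*(-1)) + 1/(-3014 - 29578)) = sqrt((-4572 - 177) + 1/(-32592)) = sqrt(-4749 - 1/32592) = sqrt(-154779409/32592) = I*sqrt(315285656133)/8148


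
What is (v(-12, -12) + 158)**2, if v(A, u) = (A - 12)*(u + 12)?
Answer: 24964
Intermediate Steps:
v(A, u) = (-12 + A)*(12 + u)
(v(-12, -12) + 158)**2 = ((-144 - 12*(-12) + 12*(-12) - 12*(-12)) + 158)**2 = ((-144 + 144 - 144 + 144) + 158)**2 = (0 + 158)**2 = 158**2 = 24964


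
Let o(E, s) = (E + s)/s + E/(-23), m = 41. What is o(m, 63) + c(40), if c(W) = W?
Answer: 57769/1449 ≈ 39.868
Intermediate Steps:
o(E, s) = -E/23 + (E + s)/s (o(E, s) = (E + s)/s + E*(-1/23) = (E + s)/s - E/23 = -E/23 + (E + s)/s)
o(m, 63) + c(40) = (1 - 1/23*41 + 41/63) + 40 = (1 - 41/23 + 41*(1/63)) + 40 = (1 - 41/23 + 41/63) + 40 = -191/1449 + 40 = 57769/1449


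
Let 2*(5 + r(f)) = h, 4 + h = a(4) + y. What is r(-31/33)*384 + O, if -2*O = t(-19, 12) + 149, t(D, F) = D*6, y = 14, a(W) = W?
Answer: 1501/2 ≈ 750.50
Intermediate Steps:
h = 14 (h = -4 + (4 + 14) = -4 + 18 = 14)
r(f) = 2 (r(f) = -5 + (1/2)*14 = -5 + 7 = 2)
t(D, F) = 6*D
O = -35/2 (O = -(6*(-19) + 149)/2 = -(-114 + 149)/2 = -1/2*35 = -35/2 ≈ -17.500)
r(-31/33)*384 + O = 2*384 - 35/2 = 768 - 35/2 = 1501/2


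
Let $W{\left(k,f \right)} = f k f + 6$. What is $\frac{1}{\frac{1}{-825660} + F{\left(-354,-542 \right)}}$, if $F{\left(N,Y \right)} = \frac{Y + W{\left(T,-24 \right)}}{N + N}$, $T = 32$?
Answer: $- \frac{48713940}{1231334339} \approx -0.039562$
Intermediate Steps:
$W{\left(k,f \right)} = 6 + k f^{2}$ ($W{\left(k,f \right)} = k f^{2} + 6 = 6 + k f^{2}$)
$F{\left(N,Y \right)} = \frac{18438 + Y}{2 N}$ ($F{\left(N,Y \right)} = \frac{Y + \left(6 + 32 \left(-24\right)^{2}\right)}{N + N} = \frac{Y + \left(6 + 32 \cdot 576\right)}{2 N} = \left(Y + \left(6 + 18432\right)\right) \frac{1}{2 N} = \left(Y + 18438\right) \frac{1}{2 N} = \left(18438 + Y\right) \frac{1}{2 N} = \frac{18438 + Y}{2 N}$)
$\frac{1}{\frac{1}{-825660} + F{\left(-354,-542 \right)}} = \frac{1}{\frac{1}{-825660} + \frac{18438 - 542}{2 \left(-354\right)}} = \frac{1}{- \frac{1}{825660} + \frac{1}{2} \left(- \frac{1}{354}\right) 17896} = \frac{1}{- \frac{1}{825660} - \frac{4474}{177}} = \frac{1}{- \frac{1231334339}{48713940}} = - \frac{48713940}{1231334339}$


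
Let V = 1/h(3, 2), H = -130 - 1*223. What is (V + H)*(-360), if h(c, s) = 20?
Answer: 127062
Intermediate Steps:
H = -353 (H = -130 - 223 = -353)
V = 1/20 ≈ 0.050000
(V + H)*(-360) = (1/20 - 353)*(-360) = -7059/20*(-360) = 127062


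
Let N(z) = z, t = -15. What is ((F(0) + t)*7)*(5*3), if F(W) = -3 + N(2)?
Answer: -1680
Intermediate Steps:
F(W) = -1 (F(W) = -3 + 2 = -1)
((F(0) + t)*7)*(5*3) = ((-1 - 15)*7)*(5*3) = -16*7*15 = -112*15 = -1680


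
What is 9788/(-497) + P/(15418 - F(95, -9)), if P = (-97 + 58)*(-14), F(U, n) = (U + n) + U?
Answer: -49622798/2524263 ≈ -19.658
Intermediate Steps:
F(U, n) = n + 2*U
P = 546 (P = -39*(-14) = 546)
9788/(-497) + P/(15418 - F(95, -9)) = 9788/(-497) + 546/(15418 - (-9 + 2*95)) = 9788*(-1/497) + 546/(15418 - (-9 + 190)) = -9788/497 + 546/(15418 - 1*181) = -9788/497 + 546/(15418 - 181) = -9788/497 + 546/15237 = -9788/497 + 546*(1/15237) = -9788/497 + 182/5079 = -49622798/2524263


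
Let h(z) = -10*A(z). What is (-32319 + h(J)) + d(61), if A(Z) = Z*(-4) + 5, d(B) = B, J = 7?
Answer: -32028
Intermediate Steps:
A(Z) = 5 - 4*Z (A(Z) = -4*Z + 5 = 5 - 4*Z)
h(z) = -50 + 40*z (h(z) = -10*(5 - 4*z) = -50 + 40*z)
(-32319 + h(J)) + d(61) = (-32319 + (-50 + 40*7)) + 61 = (-32319 + (-50 + 280)) + 61 = (-32319 + 230) + 61 = -32089 + 61 = -32028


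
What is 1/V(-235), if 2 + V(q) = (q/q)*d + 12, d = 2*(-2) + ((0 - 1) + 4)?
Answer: ⅑ ≈ 0.11111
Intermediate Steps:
d = -1 (d = -4 + (-1 + 4) = -4 + 3 = -1)
V(q) = 9 (V(q) = -2 + ((q/q)*(-1) + 12) = -2 + (1*(-1) + 12) = -2 + (-1 + 12) = -2 + 11 = 9)
1/V(-235) = 1/9 = ⅑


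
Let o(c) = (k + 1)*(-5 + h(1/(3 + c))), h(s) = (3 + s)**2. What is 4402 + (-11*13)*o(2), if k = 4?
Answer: 3277/5 ≈ 655.40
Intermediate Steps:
o(c) = -25 + 5*(3 + 1/(3 + c))**2 (o(c) = (4 + 1)*(-5 + (3 + 1/(3 + c))**2) = 5*(-5 + (3 + 1/(3 + c))**2) = -25 + 5*(3 + 1/(3 + c))**2)
4402 + (-11*13)*o(2) = 4402 + (-11*13)*(5*(55 + 4*2**2 + 30*2)/(9 + 2**2 + 6*2)) = 4402 - 715*(55 + 4*4 + 60)/(9 + 4 + 12) = 4402 - 715*(55 + 16 + 60)/25 = 4402 - 715*131/25 = 4402 - 143*131/5 = 4402 - 18733/5 = 3277/5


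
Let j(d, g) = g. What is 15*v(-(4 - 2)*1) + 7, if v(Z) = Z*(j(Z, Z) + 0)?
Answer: 67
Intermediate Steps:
v(Z) = Z² (v(Z) = Z*(Z + 0) = Z*Z = Z²)
15*v(-(4 - 2)*1) + 7 = 15*(-(4 - 2)*1)² + 7 = 15*(-1*2*1)² + 7 = 15*(-2*1)² + 7 = 15*(-2)² + 7 = 15*4 + 7 = 60 + 7 = 67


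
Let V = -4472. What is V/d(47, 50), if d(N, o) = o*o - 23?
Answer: -4472/2477 ≈ -1.8054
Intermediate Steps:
d(N, o) = -23 + o² (d(N, o) = o² - 23 = -23 + o²)
V/d(47, 50) = -4472/(-23 + 50²) = -4472/(-23 + 2500) = -4472/2477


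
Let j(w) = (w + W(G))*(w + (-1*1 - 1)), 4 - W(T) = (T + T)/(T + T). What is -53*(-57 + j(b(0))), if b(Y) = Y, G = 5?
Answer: 3339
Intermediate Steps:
W(T) = 3 (W(T) = 4 - (T + T)/(T + T) = 4 - 2*T/(2*T) = 4 - 2*T*1/(2*T) = 4 - 1*1 = 4 - 1 = 3)
j(w) = (-2 + w)*(3 + w) (j(w) = (w + 3)*(w + (-1*1 - 1)) = (3 + w)*(w + (-1 - 1)) = (3 + w)*(w - 2) = (3 + w)*(-2 + w) = (-2 + w)*(3 + w))
-53*(-57 + j(b(0))) = -53*(-57 + (-6 + 0 + 0²)) = -53*(-57 + (-6 + 0 + 0)) = -53*(-57 - 6) = -53*(-63) = 3339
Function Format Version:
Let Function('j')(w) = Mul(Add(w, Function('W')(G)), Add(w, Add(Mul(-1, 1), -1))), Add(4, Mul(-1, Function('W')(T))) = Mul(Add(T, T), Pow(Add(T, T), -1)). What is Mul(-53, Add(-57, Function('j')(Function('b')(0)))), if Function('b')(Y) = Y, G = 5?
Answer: 3339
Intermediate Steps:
Function('W')(T) = 3 (Function('W')(T) = Add(4, Mul(-1, Mul(Add(T, T), Pow(Add(T, T), -1)))) = Add(4, Mul(-1, Mul(Mul(2, T), Pow(Mul(2, T), -1)))) = Add(4, Mul(-1, Mul(Mul(2, T), Mul(Rational(1, 2), Pow(T, -1))))) = Add(4, Mul(-1, 1)) = Add(4, -1) = 3)
Function('j')(w) = Mul(Add(-2, w), Add(3, w)) (Function('j')(w) = Mul(Add(w, 3), Add(w, Add(Mul(-1, 1), -1))) = Mul(Add(3, w), Add(w, Add(-1, -1))) = Mul(Add(3, w), Add(w, -2)) = Mul(Add(3, w), Add(-2, w)) = Mul(Add(-2, w), Add(3, w)))
Mul(-53, Add(-57, Function('j')(Function('b')(0)))) = Mul(-53, Add(-57, Add(-6, 0, Pow(0, 2)))) = Mul(-53, Add(-57, Add(-6, 0, 0))) = Mul(-53, Add(-57, -6)) = Mul(-53, -63) = 3339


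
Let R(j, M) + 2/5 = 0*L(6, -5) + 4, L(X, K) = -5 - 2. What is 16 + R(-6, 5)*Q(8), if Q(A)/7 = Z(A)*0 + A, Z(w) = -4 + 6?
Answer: 1088/5 ≈ 217.60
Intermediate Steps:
L(X, K) = -7
Z(w) = 2
R(j, M) = 18/5 (R(j, M) = -2/5 + (0*(-7) + 4) = -2/5 + (0 + 4) = -2/5 + 4 = 18/5)
Q(A) = 7*A (Q(A) = 7*(2*0 + A) = 7*(0 + A) = 7*A)
16 + R(-6, 5)*Q(8) = 16 + 18*(7*8)/5 = 16 + (18/5)*56 = 16 + 1008/5 = 1088/5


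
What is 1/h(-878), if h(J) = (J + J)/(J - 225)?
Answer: 1103/1756 ≈ 0.62813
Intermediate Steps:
h(J) = 2*J/(-225 + J) (h(J) = (2*J)/(-225 + J) = 2*J/(-225 + J))
1/h(-878) = 1/(2*(-878)/(-225 - 878)) = 1/(2*(-878)/(-1103)) = 1/(2*(-878)*(-1/1103)) = 1/(1756/1103) = 1103/1756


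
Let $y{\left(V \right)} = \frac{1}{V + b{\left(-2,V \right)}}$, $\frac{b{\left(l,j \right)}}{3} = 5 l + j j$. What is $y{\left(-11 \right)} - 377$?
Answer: $- \frac{121393}{322} \approx -377.0$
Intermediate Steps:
$b{\left(l,j \right)} = 3 j^{2} + 15 l$ ($b{\left(l,j \right)} = 3 \left(5 l + j j\right) = 3 \left(5 l + j^{2}\right) = 3 \left(j^{2} + 5 l\right) = 3 j^{2} + 15 l$)
$y{\left(V \right)} = \frac{1}{-30 + V + 3 V^{2}}$ ($y{\left(V \right)} = \frac{1}{V + \left(3 V^{2} + 15 \left(-2\right)\right)} = \frac{1}{V + \left(3 V^{2} - 30\right)} = \frac{1}{V + \left(-30 + 3 V^{2}\right)} = \frac{1}{-30 + V + 3 V^{2}}$)
$y{\left(-11 \right)} - 377 = \frac{1}{-30 - 11 + 3 \left(-11\right)^{2}} - 377 = \frac{1}{-30 - 11 + 3 \cdot 121} - 377 = \frac{1}{-30 - 11 + 363} - 377 = \frac{1}{322} - 377 = - \frac{121393}{322}$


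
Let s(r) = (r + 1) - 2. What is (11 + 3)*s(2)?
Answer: 14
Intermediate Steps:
s(r) = -1 + r (s(r) = (1 + r) - 2 = -1 + r)
(11 + 3)*s(2) = (11 + 3)*(-1 + 2) = 14*1 = 14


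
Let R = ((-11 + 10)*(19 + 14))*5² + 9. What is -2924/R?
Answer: 43/12 ≈ 3.5833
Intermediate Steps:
R = -816 (R = -1*33*25 + 9 = -33*25 + 9 = -825 + 9 = -816)
-2924/R = -2924/(-816) = -2924*(-1/816) = 43/12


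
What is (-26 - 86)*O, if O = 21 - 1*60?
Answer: 4368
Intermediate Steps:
O = -39 (O = 21 - 60 = -39)
(-26 - 86)*O = (-26 - 86)*(-39) = -112*(-39) = 4368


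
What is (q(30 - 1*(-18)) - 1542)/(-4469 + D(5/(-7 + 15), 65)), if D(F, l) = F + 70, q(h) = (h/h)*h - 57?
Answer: 4136/11729 ≈ 0.35263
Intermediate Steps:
q(h) = -57 + h (q(h) = 1*h - 57 = h - 57 = -57 + h)
D(F, l) = 70 + F
(q(30 - 1*(-18)) - 1542)/(-4469 + D(5/(-7 + 15), 65)) = ((-57 + (30 - 1*(-18))) - 1542)/(-4469 + (70 + 5/(-7 + 15))) = ((-57 + (30 + 18)) - 1542)/(-4469 + (70 + 5/8)) = ((-57 + 48) - 1542)/(-4469 + (70 + 5*(1/8))) = (-9 - 1542)/(-4469 + (70 + 5/8)) = -1551/(-4469 + 565/8) = -1551/(-35187/8) = -1551*(-8/35187) = 4136/11729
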